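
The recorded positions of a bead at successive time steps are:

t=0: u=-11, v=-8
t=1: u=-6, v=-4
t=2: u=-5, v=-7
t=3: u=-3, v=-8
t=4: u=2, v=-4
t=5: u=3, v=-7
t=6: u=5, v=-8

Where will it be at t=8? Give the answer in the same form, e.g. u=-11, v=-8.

u=11, v=-7

Step-to-step displacements: (+5, +4), (+1, -3), (+2, -1), (+5, +4), (+1, -3), (+2, -1) — a repeating cycle of length 3.
step 7: apply (+5, +4) → u=10, v=-4
step 8: apply (+1, -3) → u=11, v=-7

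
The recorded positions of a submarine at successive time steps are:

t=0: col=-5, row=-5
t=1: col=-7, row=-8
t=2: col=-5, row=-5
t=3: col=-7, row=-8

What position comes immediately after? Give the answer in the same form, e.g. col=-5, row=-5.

Consecutive displacements (-2, -3), (+2, +3), (-2, -3) scale by a factor of -1 each step.
step 4: col=-7, row=-8 + (+2, +3) → col=-5, row=-5

col=-5, row=-5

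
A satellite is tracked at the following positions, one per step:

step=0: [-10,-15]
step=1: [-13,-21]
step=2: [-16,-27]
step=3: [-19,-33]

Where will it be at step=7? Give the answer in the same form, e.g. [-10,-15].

The position changes by [-3,-6] every step.
step 4: [-19,-33] + [-3,-6] → [-22,-39]
step 5: [-22,-39] + [-3,-6] → [-25,-45]
step 6: [-25,-45] + [-3,-6] → [-28,-51]
step 7: [-28,-51] + [-3,-6] → [-31,-57]

[-31,-57]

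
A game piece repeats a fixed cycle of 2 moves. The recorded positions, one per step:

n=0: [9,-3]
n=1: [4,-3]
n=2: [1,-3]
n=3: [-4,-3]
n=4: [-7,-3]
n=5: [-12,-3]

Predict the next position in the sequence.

[-15,-3]

The moves between consecutive positions are [-5,+0], [-3,+0], [-5,+0], [-3,+0], [-5,+0]; they repeat the 2-cycle [[-5,+0], [-3,+0]].
step 6: apply [-3,+0] → [-15,-3]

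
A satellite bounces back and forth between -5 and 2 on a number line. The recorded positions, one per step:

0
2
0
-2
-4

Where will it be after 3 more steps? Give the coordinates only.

The value reflects between -5 and 2, moving 2 per step.
  step 5: -4 → -4
  step 6: -4 → -2
  step 7: -2 → 0

0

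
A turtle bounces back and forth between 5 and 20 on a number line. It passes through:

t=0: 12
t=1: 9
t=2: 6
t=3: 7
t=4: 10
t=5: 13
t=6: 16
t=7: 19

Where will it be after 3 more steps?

The value reflects between 5 and 20, moving 3 per step.
  step 8: 19 → 18
  step 9: 18 → 15
  step 10: 15 → 12

12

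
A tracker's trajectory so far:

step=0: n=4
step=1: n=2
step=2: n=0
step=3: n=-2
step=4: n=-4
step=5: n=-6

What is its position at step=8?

Each step adds -2 to the position.
step 6: -6 − 2 → n=-8
step 7: -8 − 2 → n=-10
step 8: -10 − 2 → n=-12

n=-12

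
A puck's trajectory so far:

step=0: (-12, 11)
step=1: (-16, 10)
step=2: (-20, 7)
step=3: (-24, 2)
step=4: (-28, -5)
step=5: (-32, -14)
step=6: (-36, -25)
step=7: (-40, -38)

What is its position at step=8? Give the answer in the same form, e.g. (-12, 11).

(-44, -53)

First differences are (-4, -1), (-4, -3), (-4, -5), (-4, -7), (-4, -9), (-4, -11), (-4, -13); their common second difference is (+0, -2) (constant acceleration).
step 8: (-40, -38) + (-4, -15) → (-44, -53)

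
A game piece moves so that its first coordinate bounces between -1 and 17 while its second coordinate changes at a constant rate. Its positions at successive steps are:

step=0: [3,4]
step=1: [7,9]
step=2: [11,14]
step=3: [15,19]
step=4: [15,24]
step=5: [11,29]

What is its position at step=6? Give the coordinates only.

The first coordinate travels 4 per step and bounces off the walls at -1 and 17.
  step 6: 11 → 7
The second coordinate changes by +5 each step: at step 6 it is 34.

[7,34]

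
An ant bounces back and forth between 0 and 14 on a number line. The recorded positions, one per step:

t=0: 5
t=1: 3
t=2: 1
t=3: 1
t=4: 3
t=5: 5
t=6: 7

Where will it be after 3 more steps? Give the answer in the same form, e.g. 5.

The value travels 2 per step and bounces off the walls at 0 and 14.
  step 7: 7 → 9
  step 8: 9 → 11
  step 9: 11 → 13

13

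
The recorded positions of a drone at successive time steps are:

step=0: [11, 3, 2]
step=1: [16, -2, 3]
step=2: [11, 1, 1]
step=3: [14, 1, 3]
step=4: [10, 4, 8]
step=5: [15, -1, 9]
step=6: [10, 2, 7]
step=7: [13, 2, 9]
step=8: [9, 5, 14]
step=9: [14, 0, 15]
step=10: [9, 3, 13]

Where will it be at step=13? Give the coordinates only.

[13, 1, 21]

Step-to-step displacements: [+5, -5, +1], [-5, +3, -2], [+3, +0, +2], [-4, +3, +5], [+5, -5, +1], [-5, +3, -2], [+3, +0, +2], [-4, +3, +5], [+5, -5, +1], [-5, +3, -2] — a repeating cycle of length 4.
step 11: apply [+3, +0, +2] → [12, 3, 15]
step 12: apply [-4, +3, +5] → [8, 6, 20]
step 13: apply [+5, -5, +1] → [13, 1, 21]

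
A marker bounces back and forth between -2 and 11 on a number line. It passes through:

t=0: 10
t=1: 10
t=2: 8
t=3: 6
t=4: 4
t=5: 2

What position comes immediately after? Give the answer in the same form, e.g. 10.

0

The value reflects between -2 and 11, moving 2 per step.
  step 6: 2 → 0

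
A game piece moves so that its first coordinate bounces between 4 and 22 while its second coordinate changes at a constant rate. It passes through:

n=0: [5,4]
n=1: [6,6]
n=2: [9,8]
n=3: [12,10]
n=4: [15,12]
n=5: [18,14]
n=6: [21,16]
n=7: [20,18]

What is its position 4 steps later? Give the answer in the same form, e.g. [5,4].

[8,26]

The first coordinate reflects between 4 and 22, moving 3 per step.
  step 8: 20 → 17
  step 9: 17 → 14
  step 10: 14 → 11
  step 11: 11 → 8
The second coordinate changes by +2 each step: at step 11 it is 26.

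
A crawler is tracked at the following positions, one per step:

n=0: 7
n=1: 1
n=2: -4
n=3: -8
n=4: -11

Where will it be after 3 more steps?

-14

Successive displacements: -6, -5, -4, -3 — each changes by +1.
step 5: -11 − 2 → -13
step 6: -13 − 1 → -14
step 7: -14 + 0 → -14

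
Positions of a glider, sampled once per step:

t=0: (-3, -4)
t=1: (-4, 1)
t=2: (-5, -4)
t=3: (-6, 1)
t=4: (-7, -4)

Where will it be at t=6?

(-9, -4)

Differencing gives (-1, +5), (-1, -5), (-1, +5), (-1, -5). This is the pattern (-1, +5), (-1, -5) repeated.
step 5: apply (-1, +5) → (-8, 1)
step 6: apply (-1, -5) → (-9, -4)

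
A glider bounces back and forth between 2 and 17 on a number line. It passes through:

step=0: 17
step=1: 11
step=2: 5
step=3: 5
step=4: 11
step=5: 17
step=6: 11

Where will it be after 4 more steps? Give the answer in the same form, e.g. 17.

The value reflects between 2 and 17, moving 6 per step.
  step 7: 11 → 5
  step 8: 5 → 5
  step 9: 5 → 11
  step 10: 11 → 17

17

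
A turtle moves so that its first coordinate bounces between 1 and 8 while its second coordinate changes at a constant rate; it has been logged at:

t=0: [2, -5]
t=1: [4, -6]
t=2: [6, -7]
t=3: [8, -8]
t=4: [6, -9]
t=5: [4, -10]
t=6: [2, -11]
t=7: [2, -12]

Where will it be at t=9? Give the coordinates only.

[6, -14]

The first coordinate reflects between 1 and 8, moving 2 per step.
  step 8: 2 → 4
  step 9: 4 → 6
The second coordinate changes by -1 each step: at step 9 it is -14.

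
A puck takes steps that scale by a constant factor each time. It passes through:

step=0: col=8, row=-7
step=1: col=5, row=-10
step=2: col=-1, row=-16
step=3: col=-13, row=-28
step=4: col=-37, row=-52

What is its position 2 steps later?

Step-to-step displacements: (-3,-3), (-6,-6), (-12,-12), (-24,-24); each is 2× the previous.
step 5: col=-37, row=-52 + (-48,-48) → col=-85, row=-100
step 6: col=-85, row=-100 + (-96,-96) → col=-181, row=-196

col=-181, row=-196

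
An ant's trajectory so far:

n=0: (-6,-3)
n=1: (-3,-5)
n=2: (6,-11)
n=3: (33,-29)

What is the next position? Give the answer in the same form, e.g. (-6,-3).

Step-to-step displacements: (+3,-2), (+9,-6), (+27,-18); each is 3× the previous.
step 4: (33,-29) + (+81,-54) → (114,-83)

(114,-83)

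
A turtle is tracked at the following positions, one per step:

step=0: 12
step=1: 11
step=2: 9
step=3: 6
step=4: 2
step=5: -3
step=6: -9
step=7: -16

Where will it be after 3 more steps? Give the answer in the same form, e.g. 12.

-43

First differences are -1, -2, -3, -4, -5, -6, -7; their common second difference is -1 (constant acceleration).
step 8: -16 − 8 → -24
step 9: -24 − 9 → -33
step 10: -33 − 10 → -43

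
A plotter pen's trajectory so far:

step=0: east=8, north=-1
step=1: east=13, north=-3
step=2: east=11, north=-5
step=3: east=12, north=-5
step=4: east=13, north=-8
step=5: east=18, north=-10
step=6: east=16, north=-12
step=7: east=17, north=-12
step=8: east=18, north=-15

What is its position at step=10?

east=21, north=-19

Step-to-step displacements: (+5, -2), (-2, -2), (+1, +0), (+1, -3), (+5, -2), (-2, -2), (+1, +0), (+1, -3) — a repeating cycle of length 4.
step 9: apply (+5, -2) → east=23, north=-17
step 10: apply (-2, -2) → east=21, north=-19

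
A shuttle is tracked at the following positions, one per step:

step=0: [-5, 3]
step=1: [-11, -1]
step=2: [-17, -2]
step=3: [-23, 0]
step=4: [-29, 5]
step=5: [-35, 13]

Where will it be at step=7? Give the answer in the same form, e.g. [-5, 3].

[-47, 38]

Taking differences between consecutive positions: [-6, -4], [-6, -1], [-6, +2], [-6, +5], [-6, +8]. These grow by [+0, +3] each step.
step 6: [-35, 13] + [-6, +11] → [-41, 24]
step 7: [-41, 24] + [-6, +14] → [-47, 38]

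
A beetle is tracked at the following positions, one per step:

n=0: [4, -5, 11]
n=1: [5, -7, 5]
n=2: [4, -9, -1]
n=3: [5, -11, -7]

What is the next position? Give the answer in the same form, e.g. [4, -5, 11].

[4, -13, -13]

First: cycles through 4, 5 every 2 steps. Step 4 lands at position 0 of the cycle → 4.
Second: linear, -2 per step → -13 at step 4.
Third: linear, -6 per step → -13 at step 4.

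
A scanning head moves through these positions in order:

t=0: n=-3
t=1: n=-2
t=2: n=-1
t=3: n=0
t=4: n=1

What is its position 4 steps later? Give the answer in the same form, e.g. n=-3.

Each step adds +1 to the position.
step 5: 1 + 1 → n=2
step 6: 2 + 1 → n=3
step 7: 3 + 1 → n=4
step 8: 4 + 1 → n=5

n=5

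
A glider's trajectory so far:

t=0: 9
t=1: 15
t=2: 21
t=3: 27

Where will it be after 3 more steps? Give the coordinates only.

45

Constant displacement of +6 per step.
step 4: 27 + 6 → 33
step 5: 33 + 6 → 39
step 6: 39 + 6 → 45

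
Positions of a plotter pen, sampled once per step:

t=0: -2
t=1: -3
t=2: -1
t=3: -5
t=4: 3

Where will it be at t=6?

Consecutive displacements -1, +2, -4, +8 scale by a factor of -2 each step.
step 5: 3 − 16 → -13
step 6: -13 + 32 → 19

19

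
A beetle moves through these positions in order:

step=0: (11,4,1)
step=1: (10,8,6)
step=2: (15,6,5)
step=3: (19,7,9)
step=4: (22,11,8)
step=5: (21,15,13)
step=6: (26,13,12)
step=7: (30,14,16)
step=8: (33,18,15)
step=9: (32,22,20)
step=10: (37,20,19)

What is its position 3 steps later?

(43,29,27)

Step-to-step displacements: (-1,+4,+5), (+5,-2,-1), (+4,+1,+4), (+3,+4,-1), (-1,+4,+5), (+5,-2,-1), (+4,+1,+4), (+3,+4,-1), (-1,+4,+5), (+5,-2,-1) — a repeating cycle of length 4.
step 11: apply (+4,+1,+4) → (41,21,23)
step 12: apply (+3,+4,-1) → (44,25,22)
step 13: apply (-1,+4,+5) → (43,29,27)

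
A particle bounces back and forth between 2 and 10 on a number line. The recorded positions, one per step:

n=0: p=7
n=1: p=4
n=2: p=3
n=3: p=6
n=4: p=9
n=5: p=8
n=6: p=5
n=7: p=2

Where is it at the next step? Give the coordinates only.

The value travels 3 per step and bounces off the walls at 2 and 10.
  step 8: 2 → 5

p=5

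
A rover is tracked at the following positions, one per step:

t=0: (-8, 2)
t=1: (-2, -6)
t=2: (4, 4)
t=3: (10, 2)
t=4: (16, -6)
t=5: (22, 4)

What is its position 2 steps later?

First: linear, +6 per step → 34 at step 7.
Second: cycles through 2, -6, 4 every 3 steps. Step 7 lands at position 1 of the cycle → -6.

(34, -6)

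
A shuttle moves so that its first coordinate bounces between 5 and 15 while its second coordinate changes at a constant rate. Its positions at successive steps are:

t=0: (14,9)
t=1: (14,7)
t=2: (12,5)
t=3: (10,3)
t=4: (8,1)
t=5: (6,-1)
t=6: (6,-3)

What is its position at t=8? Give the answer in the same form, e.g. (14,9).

The first coordinate reflects between 5 and 15, moving 2 per step.
  step 7: 6 → 8
  step 8: 8 → 10
The second coordinate changes by -2 each step: at step 8 it is -7.

(10,-7)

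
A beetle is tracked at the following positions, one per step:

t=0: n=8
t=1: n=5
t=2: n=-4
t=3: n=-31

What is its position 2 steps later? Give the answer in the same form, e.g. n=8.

Consecutive displacements -3, -9, -27 scale by a factor of 3 each step.
step 4: -31 − 81 → n=-112
step 5: -112 − 243 → n=-355

n=-355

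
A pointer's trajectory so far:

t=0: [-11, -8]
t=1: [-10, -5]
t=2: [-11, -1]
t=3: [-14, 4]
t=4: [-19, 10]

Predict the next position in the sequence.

[-26, 17]

First differences are [+1, +3], [-1, +4], [-3, +5], [-5, +6]; their common second difference is [-2, +1] (constant acceleration).
step 5: [-19, 10] + [-7, +7] → [-26, 17]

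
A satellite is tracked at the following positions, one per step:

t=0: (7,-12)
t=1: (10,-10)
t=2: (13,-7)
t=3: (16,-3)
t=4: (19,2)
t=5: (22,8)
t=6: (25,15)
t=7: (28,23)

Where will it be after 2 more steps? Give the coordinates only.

Successive displacements: (+3,+2), (+3,+3), (+3,+4), (+3,+5), (+3,+6), (+3,+7), (+3,+8) — each changes by (+0,+1).
step 8: (28,23) + (+3,+9) → (31,32)
step 9: (31,32) + (+3,+10) → (34,42)

(34,42)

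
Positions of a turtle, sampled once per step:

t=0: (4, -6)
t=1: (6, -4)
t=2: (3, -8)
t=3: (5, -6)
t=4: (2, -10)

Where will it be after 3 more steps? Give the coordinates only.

(3, -10)

The moves between consecutive positions are (+2, +2), (-3, -4), (+2, +2), (-3, -4); they repeat the 2-cycle [(+2, +2), (-3, -4)].
step 5: apply (+2, +2) → (4, -8)
step 6: apply (-3, -4) → (1, -12)
step 7: apply (+2, +2) → (3, -10)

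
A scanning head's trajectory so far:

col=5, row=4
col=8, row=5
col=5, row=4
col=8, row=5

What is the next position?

Consecutive displacements (+3, +1), (-3, -1), (+3, +1) scale by a factor of -1 each step.
step 4: col=8, row=5 + (-3, -1) → col=5, row=4

col=5, row=4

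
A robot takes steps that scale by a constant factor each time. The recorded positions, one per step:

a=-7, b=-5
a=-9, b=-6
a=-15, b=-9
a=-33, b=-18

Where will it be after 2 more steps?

Consecutive displacements (-2, -1), (-6, -3), (-18, -9) scale by a factor of 3 each step.
step 4: a=-33, b=-18 + (-54, -27) → a=-87, b=-45
step 5: a=-87, b=-45 + (-162, -81) → a=-249, b=-126

a=-249, b=-126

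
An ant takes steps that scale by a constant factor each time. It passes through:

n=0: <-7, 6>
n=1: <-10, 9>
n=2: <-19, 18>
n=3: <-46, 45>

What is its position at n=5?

Step-to-step displacements: <-3, +3>, <-9, +9>, <-27, +27>; each is 3× the previous.
step 4: <-46, 45> + <-81, +81> → <-127, 126>
step 5: <-127, 126> + <-243, +243> → <-370, 369>

<-370, 369>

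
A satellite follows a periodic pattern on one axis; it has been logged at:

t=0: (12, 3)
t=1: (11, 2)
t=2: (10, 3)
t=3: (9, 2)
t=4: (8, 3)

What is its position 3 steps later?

(5, 2)

First: linear, -1 per step → 5 at step 7.
Second: cycles through 3, 2 every 2 steps. Step 7 lands at position 1 of the cycle → 2.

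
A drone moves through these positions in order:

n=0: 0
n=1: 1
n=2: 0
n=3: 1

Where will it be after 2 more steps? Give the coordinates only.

The jumps are +1, -1, +1 — a geometric progression with ratio -1.
step 4: 1 − 1 → 0
step 5: 0 + 1 → 1

1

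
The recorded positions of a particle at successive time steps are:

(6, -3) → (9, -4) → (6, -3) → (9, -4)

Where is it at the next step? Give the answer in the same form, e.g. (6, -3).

(6, -3)

The jumps are (+3, -1), (-3, +1), (+3, -1) — a geometric progression with ratio -1.
step 4: (9, -4) + (-3, +1) → (6, -3)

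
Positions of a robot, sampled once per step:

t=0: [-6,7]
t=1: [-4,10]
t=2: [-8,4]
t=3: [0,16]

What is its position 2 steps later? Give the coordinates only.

[16,40]

Step-to-step displacements: [+2,+3], [-4,-6], [+8,+12]; each is -2× the previous.
step 4: [0,16] + [-16,-24] → [-16,-8]
step 5: [-16,-8] + [+32,+48] → [16,40]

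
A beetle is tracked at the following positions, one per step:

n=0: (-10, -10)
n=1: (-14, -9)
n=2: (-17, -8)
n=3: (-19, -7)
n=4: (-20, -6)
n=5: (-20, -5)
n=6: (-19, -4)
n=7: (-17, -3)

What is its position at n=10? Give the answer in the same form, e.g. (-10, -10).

(-5, 0)

Successive displacements: (-4, +1), (-3, +1), (-2, +1), (-1, +1), (+0, +1), (+1, +1), (+2, +1) — each changes by (+1, +0).
step 8: (-17, -3) + (+3, +1) → (-14, -2)
step 9: (-14, -2) + (+4, +1) → (-10, -1)
step 10: (-10, -1) + (+5, +1) → (-5, 0)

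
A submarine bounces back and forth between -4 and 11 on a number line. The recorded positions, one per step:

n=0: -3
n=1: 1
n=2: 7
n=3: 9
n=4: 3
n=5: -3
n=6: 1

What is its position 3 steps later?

The value reflects between -4 and 11, moving 6 per step.
  step 7: 1 → 7
  step 8: 7 → 9
  step 9: 9 → 3

3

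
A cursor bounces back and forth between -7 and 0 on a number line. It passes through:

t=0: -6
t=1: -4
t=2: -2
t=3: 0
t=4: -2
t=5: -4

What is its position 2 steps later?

-6

The value travels 2 per step and bounces off the walls at -7 and 0.
  step 6: -4 → -6
  step 7: -6 → -6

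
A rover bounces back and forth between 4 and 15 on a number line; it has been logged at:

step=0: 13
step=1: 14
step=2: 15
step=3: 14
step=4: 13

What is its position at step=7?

10

The value reflects between 4 and 15, moving 1 per step.
  step 5: 13 → 12
  step 6: 12 → 11
  step 7: 11 → 10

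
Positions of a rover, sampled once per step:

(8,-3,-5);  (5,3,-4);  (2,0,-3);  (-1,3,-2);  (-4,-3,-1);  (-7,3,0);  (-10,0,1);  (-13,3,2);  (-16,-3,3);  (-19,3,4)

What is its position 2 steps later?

First: linear, -3 per step → -25 at step 11.
Second: cycles through -3, 3, 0, 3 every 4 steps. Step 11 lands at position 3 of the cycle → 3.
Third: linear, +1 per step → 6 at step 11.

(-25,3,6)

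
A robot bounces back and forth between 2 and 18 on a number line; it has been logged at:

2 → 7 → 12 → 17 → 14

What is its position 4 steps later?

The value travels 5 per step and bounces off the walls at 2 and 18.
  step 5: 14 → 9
  step 6: 9 → 4
  step 7: 4 → 5
  step 8: 5 → 10

10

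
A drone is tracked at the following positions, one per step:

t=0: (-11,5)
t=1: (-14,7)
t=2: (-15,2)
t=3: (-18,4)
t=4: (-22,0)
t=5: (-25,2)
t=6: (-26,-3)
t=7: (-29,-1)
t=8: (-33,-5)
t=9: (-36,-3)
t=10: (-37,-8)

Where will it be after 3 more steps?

Step-to-step displacements: (-3,+2), (-1,-5), (-3,+2), (-4,-4), (-3,+2), (-1,-5), (-3,+2), (-4,-4), (-3,+2), (-1,-5) — a repeating cycle of length 4.
step 11: apply (-3,+2) → (-40,-6)
step 12: apply (-4,-4) → (-44,-10)
step 13: apply (-3,+2) → (-47,-8)

(-47,-8)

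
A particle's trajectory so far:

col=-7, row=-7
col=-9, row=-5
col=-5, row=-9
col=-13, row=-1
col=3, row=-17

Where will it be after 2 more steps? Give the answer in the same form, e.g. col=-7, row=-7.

col=35, row=-49

The jumps are (-2, +2), (+4, -4), (-8, +8), (+16, -16) — a geometric progression with ratio -2.
step 5: col=3, row=-17 + (-32, +32) → col=-29, row=15
step 6: col=-29, row=15 + (+64, -64) → col=35, row=-49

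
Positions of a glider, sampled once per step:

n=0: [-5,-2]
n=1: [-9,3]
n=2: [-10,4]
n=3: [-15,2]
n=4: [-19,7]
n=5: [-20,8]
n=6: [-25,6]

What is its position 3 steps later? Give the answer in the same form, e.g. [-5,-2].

The moves between consecutive positions are [-4,+5], [-1,+1], [-5,-2], [-4,+5], [-1,+1], [-5,-2]; they repeat the 3-cycle [[-4,+5], [-1,+1], [-5,-2]].
step 7: apply [-4,+5] → [-29,11]
step 8: apply [-1,+1] → [-30,12]
step 9: apply [-5,-2] → [-35,10]

[-35,10]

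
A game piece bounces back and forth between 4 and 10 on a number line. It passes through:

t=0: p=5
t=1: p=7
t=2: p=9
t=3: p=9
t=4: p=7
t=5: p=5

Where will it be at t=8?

The value reflects between 4 and 10, moving 2 per step.
  step 6: 5 → 5
  step 7: 5 → 7
  step 8: 7 → 9

p=9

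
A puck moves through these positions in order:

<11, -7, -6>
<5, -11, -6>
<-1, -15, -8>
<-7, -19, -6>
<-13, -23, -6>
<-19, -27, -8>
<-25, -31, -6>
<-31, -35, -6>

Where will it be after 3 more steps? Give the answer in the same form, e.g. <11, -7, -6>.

<-49, -47, -6>

The first coordinate changes by -6 each step, so at step 10 it is 11 + 10·(-6) = -49.
The second coordinate changes by -4 each step, so at step 10 it is -7 + 10·(-4) = -47.
The third coordinate repeats the cycle [-6, -6, -8] with period 3; step 10 mod 3 = 1, giving -6.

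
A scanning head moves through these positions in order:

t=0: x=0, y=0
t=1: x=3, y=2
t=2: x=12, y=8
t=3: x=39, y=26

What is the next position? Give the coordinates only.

Step-to-step displacements: (+3,+2), (+9,+6), (+27,+18); each is 3× the previous.
step 4: x=39, y=26 + (+81,+54) → x=120, y=80

x=120, y=80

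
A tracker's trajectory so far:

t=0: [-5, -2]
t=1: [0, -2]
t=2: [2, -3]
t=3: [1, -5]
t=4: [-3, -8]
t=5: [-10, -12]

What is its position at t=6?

Taking differences between consecutive positions: [+5, +0], [+2, -1], [-1, -2], [-4, -3], [-7, -4]. These grow by [-3, -1] each step.
step 6: [-10, -12] + [-10, -5] → [-20, -17]

[-20, -17]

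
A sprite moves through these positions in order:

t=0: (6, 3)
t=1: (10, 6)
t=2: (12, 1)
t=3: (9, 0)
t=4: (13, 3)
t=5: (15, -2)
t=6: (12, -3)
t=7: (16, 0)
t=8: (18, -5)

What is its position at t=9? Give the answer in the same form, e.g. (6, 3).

(15, -6)

Differencing gives (+4, +3), (+2, -5), (-3, -1), (+4, +3), (+2, -5), (-3, -1), (+4, +3), (+2, -5). This is the pattern (+4, +3), (+2, -5), (-3, -1) repeated.
step 9: apply (-3, -1) → (15, -6)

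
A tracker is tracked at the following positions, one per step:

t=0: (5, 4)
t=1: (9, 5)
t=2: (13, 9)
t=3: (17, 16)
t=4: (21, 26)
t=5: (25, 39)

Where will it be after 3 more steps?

First differences are (+4, +1), (+4, +4), (+4, +7), (+4, +10), (+4, +13); their common second difference is (+0, +3) (constant acceleration).
step 6: (25, 39) + (+4, +16) → (29, 55)
step 7: (29, 55) + (+4, +19) → (33, 74)
step 8: (33, 74) + (+4, +22) → (37, 96)

(37, 96)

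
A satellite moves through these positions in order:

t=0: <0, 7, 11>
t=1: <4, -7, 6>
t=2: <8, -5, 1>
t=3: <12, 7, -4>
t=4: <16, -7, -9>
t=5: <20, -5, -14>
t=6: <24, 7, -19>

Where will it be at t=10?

<40, -7, -39>

First: linear, +4 per step → 40 at step 10.
Second: cycles through 7, -7, -5 every 3 steps. Step 10 lands at position 1 of the cycle → -7.
Third: linear, -5 per step → -39 at step 10.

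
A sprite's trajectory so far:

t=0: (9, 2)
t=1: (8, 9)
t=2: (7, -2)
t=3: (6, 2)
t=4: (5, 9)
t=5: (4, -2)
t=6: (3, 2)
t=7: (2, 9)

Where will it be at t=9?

(0, 2)

The first coordinate changes by -1 each step, so at step 9 it is 9 + 9·(-1) = 0.
The second coordinate repeats the cycle [2, 9, -2] with period 3; step 9 mod 3 = 0, giving 2.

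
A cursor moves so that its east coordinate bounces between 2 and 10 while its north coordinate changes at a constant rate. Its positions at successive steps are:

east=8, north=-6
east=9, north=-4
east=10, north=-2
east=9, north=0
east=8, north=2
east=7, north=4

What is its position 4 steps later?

east=3, north=12

The east coordinate travels 1 per step and bounces off the walls at 2 and 10.
  step 6: 7 → 6
  step 7: 6 → 5
  step 8: 5 → 4
  step 9: 4 → 3
The north coordinate changes by +2 each step: at step 9 it is 12.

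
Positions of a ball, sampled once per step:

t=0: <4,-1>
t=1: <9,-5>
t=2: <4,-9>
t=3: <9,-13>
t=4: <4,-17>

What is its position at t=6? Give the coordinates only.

<4,-25>

The first coordinate repeats the cycle [4, 9] with period 2; step 6 mod 2 = 0, giving 4.
The second coordinate changes by -4 each step, so at step 6 it is -1 + 6·(-4) = -25.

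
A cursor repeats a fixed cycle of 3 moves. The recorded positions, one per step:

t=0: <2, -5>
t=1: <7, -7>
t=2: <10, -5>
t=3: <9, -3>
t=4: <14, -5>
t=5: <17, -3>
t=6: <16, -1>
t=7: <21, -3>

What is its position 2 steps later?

<23, 1>

Step-to-step displacements: <+5, -2>, <+3, +2>, <-1, +2>, <+5, -2>, <+3, +2>, <-1, +2>, <+5, -2> — a repeating cycle of length 3.
step 8: apply <+3, +2> → <24, -1>
step 9: apply <-1, +2> → <23, 1>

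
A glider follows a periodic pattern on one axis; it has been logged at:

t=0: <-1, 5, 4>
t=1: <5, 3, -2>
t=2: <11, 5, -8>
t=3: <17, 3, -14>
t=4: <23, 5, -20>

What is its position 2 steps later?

The first coordinate changes by +6 each step, so at step 6 it is -1 + 6·(6) = 35.
The second coordinate repeats the cycle [5, 3] with period 2; step 6 mod 2 = 0, giving 5.
The third coordinate changes by -6 each step, so at step 6 it is 4 + 6·(-6) = -32.

<35, 5, -32>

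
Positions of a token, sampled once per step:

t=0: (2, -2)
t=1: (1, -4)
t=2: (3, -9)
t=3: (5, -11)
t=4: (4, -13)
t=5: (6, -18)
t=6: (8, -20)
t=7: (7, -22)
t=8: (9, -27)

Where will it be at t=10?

The moves between consecutive positions are (-1, -2), (+2, -5), (+2, -2), (-1, -2), (+2, -5), (+2, -2), (-1, -2), (+2, -5); they repeat the 3-cycle [(-1, -2), (+2, -5), (+2, -2)].
step 9: apply (+2, -2) → (11, -29)
step 10: apply (-1, -2) → (10, -31)

(10, -31)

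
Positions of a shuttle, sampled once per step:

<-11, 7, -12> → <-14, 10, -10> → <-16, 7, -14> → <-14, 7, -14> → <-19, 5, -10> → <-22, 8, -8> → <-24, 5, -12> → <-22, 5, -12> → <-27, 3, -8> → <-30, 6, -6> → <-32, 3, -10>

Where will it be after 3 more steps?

<-38, 4, -4>

Step-to-step displacements: <-3, +3, +2>, <-2, -3, -4>, <+2, +0, +0>, <-5, -2, +4>, <-3, +3, +2>, <-2, -3, -4>, <+2, +0, +0>, <-5, -2, +4>, <-3, +3, +2>, <-2, -3, -4> — a repeating cycle of length 4.
step 11: apply <+2, +0, +0> → <-30, 3, -10>
step 12: apply <-5, -2, +4> → <-35, 1, -6>
step 13: apply <-3, +3, +2> → <-38, 4, -4>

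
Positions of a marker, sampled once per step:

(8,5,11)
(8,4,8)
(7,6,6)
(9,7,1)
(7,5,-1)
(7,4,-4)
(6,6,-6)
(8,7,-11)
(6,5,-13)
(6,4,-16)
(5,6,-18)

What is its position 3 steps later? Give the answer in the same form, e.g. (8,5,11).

(5,4,-28)

Differencing gives (+0,-1,-3), (-1,+2,-2), (+2,+1,-5), (-2,-2,-2), (+0,-1,-3), (-1,+2,-2), (+2,+1,-5), (-2,-2,-2), (+0,-1,-3), (-1,+2,-2). This is the pattern (+0,-1,-3), (-1,+2,-2), (+2,+1,-5), (-2,-2,-2) repeated.
step 11: apply (+2,+1,-5) → (7,7,-23)
step 12: apply (-2,-2,-2) → (5,5,-25)
step 13: apply (+0,-1,-3) → (5,4,-28)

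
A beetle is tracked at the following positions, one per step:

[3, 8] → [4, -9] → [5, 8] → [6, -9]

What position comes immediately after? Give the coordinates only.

[7, 8]

The first coordinate changes by +1 each step, so at step 4 it is 3 + 4·(1) = 7.
The second coordinate repeats the cycle [8, -9] with period 2; step 4 mod 2 = 0, giving 8.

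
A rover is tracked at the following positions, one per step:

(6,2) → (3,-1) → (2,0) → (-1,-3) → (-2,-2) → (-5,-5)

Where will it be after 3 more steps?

(-10,-6)

Differencing gives (-3,-3), (-1,+1), (-3,-3), (-1,+1), (-3,-3). This is the pattern (-3,-3), (-1,+1) repeated.
step 6: apply (-1,+1) → (-6,-4)
step 7: apply (-3,-3) → (-9,-7)
step 8: apply (-1,+1) → (-10,-6)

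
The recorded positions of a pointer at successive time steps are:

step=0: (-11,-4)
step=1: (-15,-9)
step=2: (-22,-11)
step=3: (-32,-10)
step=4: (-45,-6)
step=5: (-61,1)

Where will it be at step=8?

First differences are (-4,-5), (-7,-2), (-10,+1), (-13,+4), (-16,+7); their common second difference is (-3,+3) (constant acceleration).
step 6: (-61,1) + (-19,+10) → (-80,11)
step 7: (-80,11) + (-22,+13) → (-102,24)
step 8: (-102,24) + (-25,+16) → (-127,40)

(-127,40)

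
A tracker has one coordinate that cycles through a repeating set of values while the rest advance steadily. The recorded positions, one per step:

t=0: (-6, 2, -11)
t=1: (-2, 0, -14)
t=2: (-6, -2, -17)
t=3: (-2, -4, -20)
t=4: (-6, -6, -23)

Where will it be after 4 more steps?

First: cycles through -6, -2 every 2 steps. Step 8 lands at position 0 of the cycle → -6.
Second: linear, -2 per step → -14 at step 8.
Third: linear, -3 per step → -35 at step 8.

(-6, -14, -35)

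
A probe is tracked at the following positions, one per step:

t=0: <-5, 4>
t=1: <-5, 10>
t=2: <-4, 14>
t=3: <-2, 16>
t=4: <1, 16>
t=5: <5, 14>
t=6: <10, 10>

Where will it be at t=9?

First differences are <+0, +6>, <+1, +4>, <+2, +2>, <+3, +0>, <+4, -2>, <+5, -4>; their common second difference is <+1, -2> (constant acceleration).
step 7: <10, 10> + <+6, -6> → <16, 4>
step 8: <16, 4> + <+7, -8> → <23, -4>
step 9: <23, -4> + <+8, -10> → <31, -14>

<31, -14>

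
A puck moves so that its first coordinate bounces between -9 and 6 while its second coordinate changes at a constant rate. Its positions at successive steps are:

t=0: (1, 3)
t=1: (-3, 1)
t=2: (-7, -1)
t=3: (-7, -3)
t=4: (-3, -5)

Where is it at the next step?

The first coordinate reflects between -9 and 6, moving 4 per step.
  step 5: -3 → 1
The second coordinate changes by -2 each step: at step 5 it is -7.

(1, -7)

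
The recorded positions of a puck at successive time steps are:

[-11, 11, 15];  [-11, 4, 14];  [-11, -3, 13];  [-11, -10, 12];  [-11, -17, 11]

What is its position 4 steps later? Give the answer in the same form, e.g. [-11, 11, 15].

[-11, -45, 7]

Each step adds [+0, -7, -1] to the position.
step 5: [-11, -17, 11] + [+0, -7, -1] → [-11, -24, 10]
step 6: [-11, -24, 10] + [+0, -7, -1] → [-11, -31, 9]
step 7: [-11, -31, 9] + [+0, -7, -1] → [-11, -38, 8]
step 8: [-11, -38, 8] + [+0, -7, -1] → [-11, -45, 7]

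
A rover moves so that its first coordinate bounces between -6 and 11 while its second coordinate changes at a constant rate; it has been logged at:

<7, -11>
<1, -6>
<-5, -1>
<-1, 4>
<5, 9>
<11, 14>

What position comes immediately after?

The first coordinate reflects between -6 and 11, moving 6 per step.
  step 6: 11 → 5
The second coordinate changes by +5 each step: at step 6 it is 19.

<5, 19>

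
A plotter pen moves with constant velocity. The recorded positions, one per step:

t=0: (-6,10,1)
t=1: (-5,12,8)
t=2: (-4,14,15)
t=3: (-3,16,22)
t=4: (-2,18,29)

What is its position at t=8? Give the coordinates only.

The position changes by (+1,+2,+7) every step.
step 5: (-2,18,29) + (+1,+2,+7) → (-1,20,36)
step 6: (-1,20,36) + (+1,+2,+7) → (0,22,43)
step 7: (0,22,43) + (+1,+2,+7) → (1,24,50)
step 8: (1,24,50) + (+1,+2,+7) → (2,26,57)

(2,26,57)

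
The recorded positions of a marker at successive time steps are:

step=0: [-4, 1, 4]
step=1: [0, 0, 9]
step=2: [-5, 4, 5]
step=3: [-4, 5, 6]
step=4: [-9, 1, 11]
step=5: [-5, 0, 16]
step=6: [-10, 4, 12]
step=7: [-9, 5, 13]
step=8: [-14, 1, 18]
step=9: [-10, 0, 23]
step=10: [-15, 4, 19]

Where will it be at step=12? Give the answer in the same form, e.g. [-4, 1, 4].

Differencing gives [+4, -1, +5], [-5, +4, -4], [+1, +1, +1], [-5, -4, +5], [+4, -1, +5], [-5, +4, -4], [+1, +1, +1], [-5, -4, +5], [+4, -1, +5], [-5, +4, -4]. This is the pattern [+4, -1, +5], [-5, +4, -4], [+1, +1, +1], [-5, -4, +5] repeated.
step 11: apply [+1, +1, +1] → [-14, 5, 20]
step 12: apply [-5, -4, +5] → [-19, 1, 25]

[-19, 1, 25]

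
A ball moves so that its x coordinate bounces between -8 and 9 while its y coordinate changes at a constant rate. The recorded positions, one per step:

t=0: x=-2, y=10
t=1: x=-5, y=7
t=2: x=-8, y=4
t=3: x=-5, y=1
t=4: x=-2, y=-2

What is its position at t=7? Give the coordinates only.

The x coordinate reflects between -8 and 9, moving 3 per step.
  step 5: -2 → 1
  step 6: 1 → 4
  step 7: 4 → 7
The y coordinate changes by -3 each step: at step 7 it is -11.

x=7, y=-11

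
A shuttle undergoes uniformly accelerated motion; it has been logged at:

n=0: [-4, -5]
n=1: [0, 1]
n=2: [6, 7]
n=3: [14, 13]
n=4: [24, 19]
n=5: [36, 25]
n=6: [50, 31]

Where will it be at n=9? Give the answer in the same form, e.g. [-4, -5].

First differences are [+4, +6], [+6, +6], [+8, +6], [+10, +6], [+12, +6], [+14, +6]; their common second difference is [+2, +0] (constant acceleration).
step 7: [50, 31] + [+16, +6] → [66, 37]
step 8: [66, 37] + [+18, +6] → [84, 43]
step 9: [84, 43] + [+20, +6] → [104, 49]

[104, 49]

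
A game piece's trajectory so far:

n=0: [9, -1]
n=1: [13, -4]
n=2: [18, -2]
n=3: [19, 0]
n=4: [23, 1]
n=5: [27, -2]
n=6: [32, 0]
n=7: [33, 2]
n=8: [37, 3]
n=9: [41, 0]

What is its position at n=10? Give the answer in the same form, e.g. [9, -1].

Differencing gives [+4, -3], [+5, +2], [+1, +2], [+4, +1], [+4, -3], [+5, +2], [+1, +2], [+4, +1], [+4, -3]. This is the pattern [+4, -3], [+5, +2], [+1, +2], [+4, +1] repeated.
step 10: apply [+5, +2] → [46, 2]

[46, 2]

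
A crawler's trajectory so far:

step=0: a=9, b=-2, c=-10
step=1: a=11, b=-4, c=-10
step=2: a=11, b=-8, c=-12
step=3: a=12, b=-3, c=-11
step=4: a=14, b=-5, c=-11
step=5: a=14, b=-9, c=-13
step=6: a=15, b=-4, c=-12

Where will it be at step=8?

Differencing gives (+2, -2, +0), (+0, -4, -2), (+1, +5, +1), (+2, -2, +0), (+0, -4, -2), (+1, +5, +1). This is the pattern (+2, -2, +0), (+0, -4, -2), (+1, +5, +1) repeated.
step 7: apply (+2, -2, +0) → a=17, b=-6, c=-12
step 8: apply (+0, -4, -2) → a=17, b=-10, c=-14

a=17, b=-10, c=-14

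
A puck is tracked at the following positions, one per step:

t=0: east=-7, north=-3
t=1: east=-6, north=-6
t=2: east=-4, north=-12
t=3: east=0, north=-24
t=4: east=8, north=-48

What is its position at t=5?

Step-to-step displacements: (+1, -3), (+2, -6), (+4, -12), (+8, -24); each is 2× the previous.
step 5: east=8, north=-48 + (+16, -48) → east=24, north=-96

east=24, north=-96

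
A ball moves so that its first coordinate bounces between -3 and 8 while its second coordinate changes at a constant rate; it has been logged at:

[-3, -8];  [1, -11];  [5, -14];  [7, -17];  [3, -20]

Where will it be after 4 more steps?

The first coordinate travels 4 per step and bounces off the walls at -3 and 8.
  step 5: 3 → -1
  step 6: -1 → -1
  step 7: -1 → 3
  step 8: 3 → 7
The second coordinate changes by -3 each step: at step 8 it is -32.

[7, -32]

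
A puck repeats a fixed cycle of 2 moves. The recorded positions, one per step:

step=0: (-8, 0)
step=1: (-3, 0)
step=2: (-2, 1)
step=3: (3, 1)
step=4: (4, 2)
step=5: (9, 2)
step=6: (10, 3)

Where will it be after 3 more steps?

(21, 4)

Differencing gives (+5, +0), (+1, +1), (+5, +0), (+1, +1), (+5, +0), (+1, +1). This is the pattern (+5, +0), (+1, +1) repeated.
step 7: apply (+5, +0) → (15, 3)
step 8: apply (+1, +1) → (16, 4)
step 9: apply (+5, +0) → (21, 4)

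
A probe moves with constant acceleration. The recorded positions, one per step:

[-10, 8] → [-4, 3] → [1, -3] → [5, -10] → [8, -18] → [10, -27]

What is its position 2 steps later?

First differences are [+6, -5], [+5, -6], [+4, -7], [+3, -8], [+2, -9]; their common second difference is [-1, -1] (constant acceleration).
step 6: [10, -27] + [+1, -10] → [11, -37]
step 7: [11, -37] + [+0, -11] → [11, -48]

[11, -48]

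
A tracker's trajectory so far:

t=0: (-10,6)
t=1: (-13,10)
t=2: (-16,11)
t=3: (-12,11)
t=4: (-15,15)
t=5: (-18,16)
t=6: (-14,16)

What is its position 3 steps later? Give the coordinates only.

(-16,21)

Step-to-step displacements: (-3,+4), (-3,+1), (+4,+0), (-3,+4), (-3,+1), (+4,+0) — a repeating cycle of length 3.
step 7: apply (-3,+4) → (-17,20)
step 8: apply (-3,+1) → (-20,21)
step 9: apply (+4,+0) → (-16,21)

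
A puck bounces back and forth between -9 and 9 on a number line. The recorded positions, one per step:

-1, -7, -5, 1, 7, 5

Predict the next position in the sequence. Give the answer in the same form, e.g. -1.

-1

The value reflects between -9 and 9, moving 6 per step.
  step 6: 5 → -1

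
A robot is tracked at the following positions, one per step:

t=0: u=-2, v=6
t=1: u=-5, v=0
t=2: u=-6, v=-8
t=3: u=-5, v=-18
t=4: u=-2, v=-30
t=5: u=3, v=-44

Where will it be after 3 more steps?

u=30, v=-98

Successive displacements: (-3, -6), (-1, -8), (+1, -10), (+3, -12), (+5, -14) — each changes by (+2, -2).
step 6: u=3, v=-44 + (+7, -16) → u=10, v=-60
step 7: u=10, v=-60 + (+9, -18) → u=19, v=-78
step 8: u=19, v=-78 + (+11, -20) → u=30, v=-98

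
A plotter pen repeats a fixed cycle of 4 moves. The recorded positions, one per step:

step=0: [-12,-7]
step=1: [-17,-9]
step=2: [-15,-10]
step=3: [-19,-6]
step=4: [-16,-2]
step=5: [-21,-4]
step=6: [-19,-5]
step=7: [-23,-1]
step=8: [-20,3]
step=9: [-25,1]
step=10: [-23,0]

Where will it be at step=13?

[-29,6]

Step-to-step displacements: [-5,-2], [+2,-1], [-4,+4], [+3,+4], [-5,-2], [+2,-1], [-4,+4], [+3,+4], [-5,-2], [+2,-1] — a repeating cycle of length 4.
step 11: apply [-4,+4] → [-27,4]
step 12: apply [+3,+4] → [-24,8]
step 13: apply [-5,-2] → [-29,6]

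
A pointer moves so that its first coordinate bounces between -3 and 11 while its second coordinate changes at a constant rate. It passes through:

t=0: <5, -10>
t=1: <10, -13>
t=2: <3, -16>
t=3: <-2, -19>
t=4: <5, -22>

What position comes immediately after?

<10, -25>

The first coordinate reflects between -3 and 11, moving 7 per step.
  step 5: 5 → 10
The second coordinate changes by -3 each step: at step 5 it is -25.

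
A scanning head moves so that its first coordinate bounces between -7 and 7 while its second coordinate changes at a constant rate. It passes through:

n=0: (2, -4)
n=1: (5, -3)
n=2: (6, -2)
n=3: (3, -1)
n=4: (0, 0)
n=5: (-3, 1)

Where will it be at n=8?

The first coordinate reflects between -7 and 7, moving 3 per step.
  step 6: -3 → -6
  step 7: -6 → -5
  step 8: -5 → -2
The second coordinate changes by +1 each step: at step 8 it is 4.

(-2, 4)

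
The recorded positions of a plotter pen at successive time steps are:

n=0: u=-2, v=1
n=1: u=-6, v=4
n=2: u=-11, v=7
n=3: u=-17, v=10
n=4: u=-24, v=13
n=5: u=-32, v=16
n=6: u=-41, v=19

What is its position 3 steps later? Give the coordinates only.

First differences are (-4, +3), (-5, +3), (-6, +3), (-7, +3), (-8, +3), (-9, +3); their common second difference is (-1, +0) (constant acceleration).
step 7: u=-41, v=19 + (-10, +3) → u=-51, v=22
step 8: u=-51, v=22 + (-11, +3) → u=-62, v=25
step 9: u=-62, v=25 + (-12, +3) → u=-74, v=28

u=-74, v=28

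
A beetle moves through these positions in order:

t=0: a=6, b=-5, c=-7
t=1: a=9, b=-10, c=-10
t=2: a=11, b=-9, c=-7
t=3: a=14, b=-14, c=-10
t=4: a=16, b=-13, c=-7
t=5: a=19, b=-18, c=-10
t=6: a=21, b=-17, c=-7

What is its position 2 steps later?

a=26, b=-21, c=-7

The moves between consecutive positions are (+3, -5, -3), (+2, +1, +3), (+3, -5, -3), (+2, +1, +3), (+3, -5, -3), (+2, +1, +3); they repeat the 2-cycle [(+3, -5, -3), (+2, +1, +3)].
step 7: apply (+3, -5, -3) → a=24, b=-22, c=-10
step 8: apply (+2, +1, +3) → a=26, b=-21, c=-7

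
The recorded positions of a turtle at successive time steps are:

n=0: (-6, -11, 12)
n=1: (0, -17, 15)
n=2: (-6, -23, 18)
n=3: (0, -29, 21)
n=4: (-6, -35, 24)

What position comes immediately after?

The first coordinate repeats the cycle [-6, 0] with period 2; step 5 mod 2 = 1, giving 0.
The second coordinate changes by -6 each step, so at step 5 it is -11 + 5·(-6) = -41.
The third coordinate changes by +3 each step, so at step 5 it is 12 + 5·(3) = 27.

(0, -41, 27)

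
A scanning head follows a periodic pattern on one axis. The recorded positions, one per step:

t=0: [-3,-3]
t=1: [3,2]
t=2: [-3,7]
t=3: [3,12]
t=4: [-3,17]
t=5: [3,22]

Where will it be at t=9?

[3,42]

First: cycles through -3, 3 every 2 steps. Step 9 lands at position 1 of the cycle → 3.
Second: linear, +5 per step → 42 at step 9.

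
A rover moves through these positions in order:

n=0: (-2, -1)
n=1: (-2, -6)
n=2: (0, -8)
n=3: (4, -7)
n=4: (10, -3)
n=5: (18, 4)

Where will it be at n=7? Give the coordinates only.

Successive displacements: (+0, -5), (+2, -2), (+4, +1), (+6, +4), (+8, +7) — each changes by (+2, +3).
step 6: (18, 4) + (+10, +10) → (28, 14)
step 7: (28, 14) + (+12, +13) → (40, 27)

(40, 27)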